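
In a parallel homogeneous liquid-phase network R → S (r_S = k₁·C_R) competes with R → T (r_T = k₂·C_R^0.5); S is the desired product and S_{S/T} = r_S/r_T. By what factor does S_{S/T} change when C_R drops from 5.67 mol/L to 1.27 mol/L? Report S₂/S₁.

S_{S/T} = (k₁/k₂)·C_R^0.5, so S₂/S₁ = (C_{R,2}/C_{R,1})^0.5.
= (1.27/5.67)^0.5 = (0.2240)^0.5 = 0.473.

0.473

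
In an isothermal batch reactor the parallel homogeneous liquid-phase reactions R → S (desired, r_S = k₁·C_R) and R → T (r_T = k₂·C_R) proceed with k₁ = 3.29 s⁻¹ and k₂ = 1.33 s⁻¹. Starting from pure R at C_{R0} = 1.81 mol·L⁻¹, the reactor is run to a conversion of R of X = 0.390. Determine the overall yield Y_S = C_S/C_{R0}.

0.278

C_R = C_{R0}(1−X) = 1.104 mol·L⁻¹.
Both paths are first order in R, so the instantaneous fraction to S is constant: dC_S/d(−C_R) = k₁/(k₁+k₂) = 0.7121.
C_S = 0.7121·(C_{R0}−C_R) = 0.7121×0.7059 = 0.503 mol·L⁻¹.
Y_S = C_S/C_{R0} = 0.5027/1.81 = 0.278.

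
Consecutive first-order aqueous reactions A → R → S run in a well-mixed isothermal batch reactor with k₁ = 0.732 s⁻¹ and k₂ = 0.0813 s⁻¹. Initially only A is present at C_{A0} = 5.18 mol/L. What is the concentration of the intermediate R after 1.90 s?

Solving the coupled first-order balances gives C_R(t) = [k₁/(k₂−k₁)]·C_{A0}·(e^(−k₁t) − e^(−k₂t)).
e^(−k₁t) = e^(−0.732×1.90) = e^(−1.391) = 0.2489; e^(−k₂t) = e^(−0.1545) = 0.8569.
C_R = 0.732×5.18/(0.0813−0.732) × (0.2489−0.8569) = (-5.827)×(-0.6080) = 3.543 mol/L.

3.54 mol/L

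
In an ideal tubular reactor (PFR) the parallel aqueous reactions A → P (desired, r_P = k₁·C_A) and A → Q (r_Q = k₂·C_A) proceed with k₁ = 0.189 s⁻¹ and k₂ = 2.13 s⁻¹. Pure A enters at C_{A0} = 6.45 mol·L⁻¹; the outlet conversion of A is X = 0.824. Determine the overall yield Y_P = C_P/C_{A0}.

0.0672

C_A = C_{A0}(1−X) = 1.135 mol·L⁻¹.
Both paths are first order in A, so the instantaneous fraction to P is constant: dC_P/d(−C_A) = k₁/(k₁+k₂) = 0.08150.
C_P = 0.08150·(C_{A0}−C_A) = 0.08150×5.315 = 0.433 mol·L⁻¹.
Y_P = C_P/C_{A0} = 0.4332/6.45 = 0.0672.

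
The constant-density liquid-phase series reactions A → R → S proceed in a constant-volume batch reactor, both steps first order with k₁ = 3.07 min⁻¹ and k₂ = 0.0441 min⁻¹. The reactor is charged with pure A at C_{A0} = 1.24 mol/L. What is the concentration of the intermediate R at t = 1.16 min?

1.16 mol/L

Solving the coupled first-order balances gives C_R(t) = [k₁/(k₂−k₁)]·C_{A0}·(e^(−k₁t) − e^(−k₂t)).
e^(−k₁t) = e^(−3.07×1.16) = e^(−3.561) = 0.02840; e^(−k₂t) = e^(−0.05116) = 0.9501.
C_R = 3.07×1.24/(0.0441−3.07) × (0.02840−0.9501) = (-1.258)×(-0.9217) = 1.160 mol/L.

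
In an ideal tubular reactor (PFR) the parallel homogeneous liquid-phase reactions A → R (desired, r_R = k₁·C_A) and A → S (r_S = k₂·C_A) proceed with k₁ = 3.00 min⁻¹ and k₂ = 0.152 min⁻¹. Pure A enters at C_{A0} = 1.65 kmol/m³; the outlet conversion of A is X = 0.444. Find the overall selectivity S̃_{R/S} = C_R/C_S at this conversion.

C_A = C_{A0}(1−X) = 0.9174 kmol/m³.
Both paths are first order in A, so the instantaneous fraction to R is constant: dC_R/d(−C_A) = k₁/(k₁+k₂) = 0.9518.
C_R = 0.9518·(C_{A0}−C_A) = 0.9518×0.7326 = 0.697 kmol/m³.
C_S = (C_{A0}−C_A)−C_R = 0.03533 kmol/m³; S̃_{R/S} = 0.6973/0.03533 = 19.7.

19.7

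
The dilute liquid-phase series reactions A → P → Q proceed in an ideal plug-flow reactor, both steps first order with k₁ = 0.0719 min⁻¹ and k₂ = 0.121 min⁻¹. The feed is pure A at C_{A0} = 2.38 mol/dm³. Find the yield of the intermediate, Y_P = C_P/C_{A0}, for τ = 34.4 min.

0.101

The intermediate concentration in a first-order A→B→C sequence is C_P = k₁C_{A0}(e^(−k₁τ) − e^(−k₂τ))/(k₂−k₁).
e^(−k₁τ) = e^(−0.0719×34.4) = e^(−2.473) = 0.08430; e^(−k₂τ) = e^(−4.162) = 0.01557.
C_P = 0.0719×2.38/(0.121−0.0719) × (0.08430−0.01557) = 3.485×0.06873 = 0.2395 mol/dm³.
Y_P = C_P/C_{A0} = 0.2395/2.38 = 0.101.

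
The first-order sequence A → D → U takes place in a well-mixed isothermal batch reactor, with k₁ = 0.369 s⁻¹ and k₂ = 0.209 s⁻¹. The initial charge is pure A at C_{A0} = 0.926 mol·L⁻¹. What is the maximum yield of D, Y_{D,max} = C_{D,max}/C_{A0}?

0.476

For a first-order series the maximum intermediate yield is C_{D,max}/C_{A0} = (k₁/k₂)^[k₂/(k₂−k₁)].
= (0.369/0.209)^(0.209/(0.209−0.369)) = (1.766)^(-1.306) = 0.4759.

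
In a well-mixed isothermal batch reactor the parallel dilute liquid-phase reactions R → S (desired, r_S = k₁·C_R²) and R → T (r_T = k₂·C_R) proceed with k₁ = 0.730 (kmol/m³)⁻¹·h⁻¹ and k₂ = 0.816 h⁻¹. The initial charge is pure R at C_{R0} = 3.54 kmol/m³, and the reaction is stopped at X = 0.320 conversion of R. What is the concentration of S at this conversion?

0.821 kmol/m³

C_R = C_{R0}(1−X) = 2.407 kmol/m³.
Along a PFR/batch, dC_T/dC_R = −r_T/(r_S+r_T) = −k₂/(k₂+k₁·C_R).
Integrating from C_{R0} to C_R: C_T = (0.816/0.730)·ln[(0.816+0.730·3.54)/(0.816+0.730·2.41)] = 1.118·ln(3.400/2.573) = 0.3115 kmol/m³.
Then C_S = (C_{R0}−C_R) − C_T = 1.133 − 0.3115 = 0.8213 kmol/m³.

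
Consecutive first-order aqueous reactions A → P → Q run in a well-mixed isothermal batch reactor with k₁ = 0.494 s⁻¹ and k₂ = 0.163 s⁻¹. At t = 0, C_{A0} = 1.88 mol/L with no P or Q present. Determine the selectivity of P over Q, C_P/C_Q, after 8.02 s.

Solving the coupled first-order balances gives C_P(t) = [k₁/(k₂−k₁)]·C_{A0}·(e^(−k₁t) − e^(−k₂t)).
e^(−k₁t) = e^(−0.494×8.02) = e^(−3.962) = 0.01903; e^(−k₂t) = e^(−1.307) = 0.2706.
C_P = 0.494×1.88/(0.163−0.494) × (0.01903−0.2706) = (-2.806)×(-0.2515) = 0.7058 mol/L.
C_A = C_{A0}e^(−k₁t) = 0.03577 mol/L, so C_Q = C_{A0}−C_A−C_P = 1.138 mol/L; C_P/C_Q = 0.620.

0.620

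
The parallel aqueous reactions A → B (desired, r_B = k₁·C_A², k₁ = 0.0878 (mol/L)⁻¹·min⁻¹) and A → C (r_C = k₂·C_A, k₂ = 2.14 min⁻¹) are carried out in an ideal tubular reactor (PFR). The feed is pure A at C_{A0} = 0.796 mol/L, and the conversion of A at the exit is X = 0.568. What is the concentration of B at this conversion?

0.0103 mol/L

C_A = C_{A0}(1−X) = 0.3439 mol/L.
Along a PFR/batch, dC_C/dC_A = −r_C/(r_B+r_C) = −k₂/(k₂+k₁·C_A).
Integrating from C_{A0} to C_A: C_C = (2.14/0.0878)·ln[(2.14+0.0878·0.796)/(2.14+0.0878·0.344)] = 24.37·ln(2.210/2.170) = 0.4418 mol/L.
Then C_B = (C_{A0}−C_A) − C_C = 0.4521 − 0.4418 = 0.01032 mol/L.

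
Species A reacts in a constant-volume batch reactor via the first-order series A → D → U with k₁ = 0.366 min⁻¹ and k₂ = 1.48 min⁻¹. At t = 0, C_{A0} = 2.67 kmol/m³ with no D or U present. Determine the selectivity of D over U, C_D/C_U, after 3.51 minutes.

0.141

Solving the coupled first-order balances gives C_D(t) = [k₁/(k₂−k₁)]·C_{A0}·(e^(−k₁t) − e^(−k₂t)).
e^(−k₁t) = e^(−0.366×3.51) = e^(−1.285) = 0.2767; e^(−k₂t) = e^(−5.195) = 0.005545.
C_D = 0.366×2.67/(1.48−0.366) × (0.2767−0.005545) = 0.8772×0.2712 = 0.2379 kmol/m³.
C_A = C_{A0}e^(−k₁t) = 0.7389 kmol/m³, so C_U = C_{A0}−C_A−C_D = 1.693 kmol/m³; C_D/C_U = 0.141.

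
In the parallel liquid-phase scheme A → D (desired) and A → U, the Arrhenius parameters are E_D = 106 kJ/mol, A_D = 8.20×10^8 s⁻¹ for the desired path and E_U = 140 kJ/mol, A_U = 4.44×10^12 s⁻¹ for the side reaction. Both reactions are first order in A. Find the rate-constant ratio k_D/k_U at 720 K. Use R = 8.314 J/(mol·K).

0.0541

With equal orders, S_{D/U} = k_D/k_U = (A_D/A_U)·exp[(E_U−E_D)/(RT)].
(E_U−E_D)/(RT) = (140−106)×10³/(8.314×720) = 34000/5986 = 5.680.
k_D/k_U = (8.20×10^8/4.44×10^12)·exp(5.680) = 1.847×10^-4 × 292.9 = 0.0541.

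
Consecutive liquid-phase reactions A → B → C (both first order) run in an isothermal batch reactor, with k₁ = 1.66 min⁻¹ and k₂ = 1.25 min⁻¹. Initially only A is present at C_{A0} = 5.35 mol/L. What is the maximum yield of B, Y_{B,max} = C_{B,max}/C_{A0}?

0.421

At the optimum, C_{B,max}/C_{A0} = (k₁/k₂)^[k₂/(k₂−k₁)].
= (1.66/1.25)^(1.25/(1.25−1.66)) = (1.328)^(-3.049) = 0.4211.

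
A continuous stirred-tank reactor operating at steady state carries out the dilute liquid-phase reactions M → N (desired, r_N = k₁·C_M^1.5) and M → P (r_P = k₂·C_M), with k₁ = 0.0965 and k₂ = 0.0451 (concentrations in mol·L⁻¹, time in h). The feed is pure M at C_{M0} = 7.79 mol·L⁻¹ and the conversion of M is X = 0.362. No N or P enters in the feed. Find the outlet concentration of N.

2.33 mol·L⁻¹

Exit C_M = C_{M0}(1−X) = 7.79×0.638 = 4.970 mol·L⁻¹.
Rates in a CSTR are evaluated at the outlet concentration: r_N = 0.0965×4.970^1.5 = 1.069, r_P = 0.0451×4.970 = 0.2241.
Fraction of consumed M going to N: r_N/(r_N+r_P) = 0.8267.
C_N = 0.8267·C_{M0}·X = 0.8267×7.79×0.362 = 2.33 mol·L⁻¹.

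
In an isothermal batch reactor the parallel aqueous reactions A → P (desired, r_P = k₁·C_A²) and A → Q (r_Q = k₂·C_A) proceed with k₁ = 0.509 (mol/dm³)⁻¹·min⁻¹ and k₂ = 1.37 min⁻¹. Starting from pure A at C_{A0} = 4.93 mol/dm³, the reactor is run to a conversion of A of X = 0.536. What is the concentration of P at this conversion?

1.50 mol/dm³

C_A = C_{A0}(1−X) = 2.288 mol/dm³.
Along a PFR/batch, dC_Q/dC_A = −r_Q/(r_P+r_Q) = −k₂/(k₂+k₁·C_A).
Integrating from C_{A0} to C_A: C_Q = (1.37/0.509)·ln[(1.37+0.509·4.93)/(1.37+0.509·2.29)] = 2.692·ln(3.879/2.534) = 1.146 mol/dm³.
Then C_P = (C_{A0}−C_A) − C_Q = 2.642 − 1.146 = 1.497 mol/dm³.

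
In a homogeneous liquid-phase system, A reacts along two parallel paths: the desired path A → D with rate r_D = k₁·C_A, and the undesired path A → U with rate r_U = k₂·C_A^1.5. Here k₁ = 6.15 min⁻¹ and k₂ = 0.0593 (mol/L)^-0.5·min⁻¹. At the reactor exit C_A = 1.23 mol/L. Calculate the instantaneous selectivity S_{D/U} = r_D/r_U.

93.5

S_{D/U} = r_D/r_U = (k₁·C_A)/(k₂·C_A^1.5) = (k₁/k₂)·C_A^-0.5.
= (6.15×1.230) / (0.0593×1.230^1.5) = 7.565/0.08089 = 93.5.
The undesired path is higher order in A, so low C_A (CSTR or dilute feed) favours D.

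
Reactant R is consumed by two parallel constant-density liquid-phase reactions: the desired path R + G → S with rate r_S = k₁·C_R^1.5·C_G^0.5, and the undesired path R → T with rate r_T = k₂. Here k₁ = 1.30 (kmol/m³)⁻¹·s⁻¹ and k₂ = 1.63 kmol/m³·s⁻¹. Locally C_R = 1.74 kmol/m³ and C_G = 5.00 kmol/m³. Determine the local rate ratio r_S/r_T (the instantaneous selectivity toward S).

4.09

S_{S/T} = r_S/r_T = (k₁·C_R^1.5·C_G^0.5)/(k₂) = (k₁/k₂)·C_R^1.5·C_G^0.5.
= (1.30×1.740^1.5×5.000^0.5) / (1.63) = 6.672/1.630 = 4.09.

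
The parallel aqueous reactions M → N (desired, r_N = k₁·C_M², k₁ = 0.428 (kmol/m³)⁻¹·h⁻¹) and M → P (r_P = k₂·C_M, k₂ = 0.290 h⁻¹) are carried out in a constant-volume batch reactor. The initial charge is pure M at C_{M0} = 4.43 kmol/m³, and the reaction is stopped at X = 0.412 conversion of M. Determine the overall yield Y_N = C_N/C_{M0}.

C_M = C_{M0}(1−X) = 2.605 kmol/m³.
Along a PFR/batch, dC_P/dC_M = −r_P/(r_N+r_P) = −k₂/(k₂+k₁·C_M).
Integrating from C_{M0} to C_M: C_P = (0.290/0.428)·ln[(0.290+0.428·4.43)/(0.290+0.428·2.60)] = 0.6776·ln(2.186/1.405) = 0.2996 kmol/m³.
Then C_N = (C_{M0}−C_M) − C_P = 1.825 − 0.2996 = 1.526 kmol/m³.
Y_N = C_N/C_{M0} = 1.526/4.43 = 0.344.

0.344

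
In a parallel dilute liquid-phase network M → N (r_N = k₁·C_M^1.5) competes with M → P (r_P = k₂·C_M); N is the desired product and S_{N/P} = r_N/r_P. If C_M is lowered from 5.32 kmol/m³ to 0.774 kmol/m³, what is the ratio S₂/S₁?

0.381

S_{N/P} = (k₁/k₂)·C_M^0.5, so S₂/S₁ = (C_{M,2}/C_{M,1})^0.5.
= (0.774/5.32)^0.5 = (0.1455)^0.5 = 0.381.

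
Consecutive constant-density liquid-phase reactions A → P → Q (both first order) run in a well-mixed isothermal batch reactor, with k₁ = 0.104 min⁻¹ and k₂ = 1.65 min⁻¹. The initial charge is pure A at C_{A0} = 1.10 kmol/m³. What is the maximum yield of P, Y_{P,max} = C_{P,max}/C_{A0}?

At the optimum, C_{P,max}/C_{A0} = (k₁/k₂)^[k₂/(k₂−k₁)].
= (0.104/1.65)^(1.65/(1.65−0.104)) = (0.06303)^(1.067) = 0.05234.

0.0523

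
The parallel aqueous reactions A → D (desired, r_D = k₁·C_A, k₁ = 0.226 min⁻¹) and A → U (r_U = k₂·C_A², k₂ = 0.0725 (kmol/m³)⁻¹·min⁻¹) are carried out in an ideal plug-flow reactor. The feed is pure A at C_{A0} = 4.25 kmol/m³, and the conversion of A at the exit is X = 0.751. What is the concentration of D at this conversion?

C_A = C_{A0}(1−X) = 1.058 kmol/m³.
Along a PFR/batch, dC_D/dC_A = −r_D/(r_D+r_U) = −k₁/(k₁+k₂·C_A).
Integrating from C_{A0} to C_A: C_D = (0.226/0.0725)·ln[(0.226+0.0725·4.25)/(0.226+0.0725·1.06)] = 3.117·ln(0.5341/0.3027) = 1.770 kmol/m³.

1.77 kmol/m³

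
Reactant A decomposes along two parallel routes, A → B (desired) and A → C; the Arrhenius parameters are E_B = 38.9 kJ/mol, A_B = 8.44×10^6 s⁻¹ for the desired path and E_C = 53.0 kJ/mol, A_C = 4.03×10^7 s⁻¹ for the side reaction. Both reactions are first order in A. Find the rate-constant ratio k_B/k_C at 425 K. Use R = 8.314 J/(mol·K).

With equal orders, S_{B/C} = k_B/k_C = (A_B/A_C)·exp[(E_C−E_B)/(RT)].
(E_C−E_B)/(RT) = (53.0−38.9)×10³/(8.314×425) = 14100/3533 = 3.990.
k_B/k_C = (8.44×10^6/4.03×10^7)·exp(3.990) = 0.2094 × 54.08 = 11.3.

11.3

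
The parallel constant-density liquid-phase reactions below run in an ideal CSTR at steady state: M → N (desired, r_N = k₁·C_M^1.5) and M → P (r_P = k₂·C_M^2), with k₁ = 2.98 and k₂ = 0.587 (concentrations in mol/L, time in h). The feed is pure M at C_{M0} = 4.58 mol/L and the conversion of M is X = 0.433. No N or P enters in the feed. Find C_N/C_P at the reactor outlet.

3.15

Exit C_M = C_{M0}(1−X) = 4.58×0.567 = 2.597 mol/L.
Rates in a CSTR are evaluated at the outlet concentration: r_N = 2.98×2.597^1.5 = 12.47, r_P = 0.587×2.597^2 = 3.959.
Overall selectivity = C_N/C_P = r_Nτ/(r_Pτ) = r_N/r_P = 3.15.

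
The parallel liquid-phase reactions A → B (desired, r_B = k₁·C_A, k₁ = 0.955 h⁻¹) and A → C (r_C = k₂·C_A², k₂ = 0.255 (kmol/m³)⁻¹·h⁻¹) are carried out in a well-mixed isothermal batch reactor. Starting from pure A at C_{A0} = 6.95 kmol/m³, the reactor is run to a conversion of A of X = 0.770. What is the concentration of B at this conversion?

2.60 kmol/m³

C_A = C_{A0}(1−X) = 1.598 kmol/m³.
Along a PFR/batch, dC_B/dC_A = −r_B/(r_B+r_C) = −k₁/(k₁+k₂·C_A).
Integrating from C_{A0} to C_A: C_B = (0.955/0.255)·ln[(0.955+0.255·6.95)/(0.955+0.255·1.60)] = 3.745·ln(2.727/1.363) = 2.599 kmol/m³.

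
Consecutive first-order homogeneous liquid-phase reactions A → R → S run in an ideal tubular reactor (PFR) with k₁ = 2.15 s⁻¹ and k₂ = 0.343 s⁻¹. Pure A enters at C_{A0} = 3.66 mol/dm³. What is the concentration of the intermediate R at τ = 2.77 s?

1.67 mol/dm³

The intermediate concentration in a first-order A→B→C sequence is C_R = k₁C_{A0}(e^(−k₁τ) − e^(−k₂τ))/(k₂−k₁).
e^(−k₁τ) = e^(−2.15×2.77) = e^(−5.955) = 0.002592; e^(−k₂τ) = e^(−0.9501) = 0.3867.
C_R = 2.15×3.66/(0.343−2.15) × (0.002592−0.3867) = (-4.355)×(-0.3841) = 1.673 mol/dm³.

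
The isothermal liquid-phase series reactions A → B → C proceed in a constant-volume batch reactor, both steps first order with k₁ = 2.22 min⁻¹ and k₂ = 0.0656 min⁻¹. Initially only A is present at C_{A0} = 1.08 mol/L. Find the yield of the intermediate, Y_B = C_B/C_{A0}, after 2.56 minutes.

0.868

For first-order series with pure A initially, C_B(t) = k₁C_{A0}/(k₂−k₁)·(e^(−k₁t) − e^(−k₂t)).
e^(−k₁t) = e^(−2.22×2.56) = e^(−5.683) = 0.003403; e^(−k₂t) = e^(−0.1679) = 0.8454.
C_B = 2.22×1.08/(0.0656−2.22) × (0.003403−0.8454) = (-1.113)×(-0.8420) = 0.9371 mol/L.
Y_B = C_B/C_{A0} = 0.9371/1.08 = 0.868.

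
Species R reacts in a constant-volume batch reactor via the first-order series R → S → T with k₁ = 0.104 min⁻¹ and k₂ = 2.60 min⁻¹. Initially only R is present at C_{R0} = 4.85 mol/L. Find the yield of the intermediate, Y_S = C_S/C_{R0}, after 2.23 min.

0.0329

Solving the coupled first-order balances gives C_S(t) = [k₁/(k₂−k₁)]·C_{R0}·(e^(−k₁t) − e^(−k₂t)).
e^(−k₁t) = e^(−0.104×2.23) = e^(−0.2319) = 0.7930; e^(−k₂t) = e^(−5.798) = 0.003034.
C_S = 0.104×4.85/(2.60−0.104) × (0.7930−0.003034) = 0.2021×0.7900 = 0.1596 mol/L.
Y_S = C_S/C_{R0} = 0.1596/4.85 = 0.0329.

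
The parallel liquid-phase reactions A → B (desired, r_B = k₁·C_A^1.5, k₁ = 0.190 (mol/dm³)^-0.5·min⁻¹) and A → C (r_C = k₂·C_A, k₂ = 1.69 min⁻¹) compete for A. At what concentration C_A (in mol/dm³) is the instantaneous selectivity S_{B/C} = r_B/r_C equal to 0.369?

S_{B/C} = (k₁/k₂)·C_A^0.5 ⇒ C_A = (S·k₂/k₁)^(2).
= (0.369×1.69/0.190)^(2) = (3.282)^(2) = 10.8 mol/dm³.

10.8 mol/dm³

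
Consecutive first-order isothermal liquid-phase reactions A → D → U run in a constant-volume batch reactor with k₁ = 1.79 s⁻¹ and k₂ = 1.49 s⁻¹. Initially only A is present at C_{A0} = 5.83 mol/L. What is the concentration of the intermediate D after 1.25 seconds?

1.69 mol/L

Solving the coupled first-order balances gives C_D(t) = [k₁/(k₂−k₁)]·C_{A0}·(e^(−k₁t) − e^(−k₂t)).
e^(−k₁t) = e^(−1.79×1.25) = e^(−2.237) = 0.1067; e^(−k₂t) = e^(−1.863) = 0.1553.
C_D = 1.79×5.83/(1.49−1.79) × (0.1067−0.1553) = (-34.79)×(-0.04856) = 1.689 mol/L.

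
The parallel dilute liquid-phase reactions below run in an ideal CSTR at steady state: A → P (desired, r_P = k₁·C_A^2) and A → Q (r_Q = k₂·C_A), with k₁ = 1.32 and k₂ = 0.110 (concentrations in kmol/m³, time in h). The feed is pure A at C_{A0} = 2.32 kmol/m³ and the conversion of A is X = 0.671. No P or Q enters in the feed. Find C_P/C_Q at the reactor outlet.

Exit C_A = C_{A0}(1−X) = 2.32×0.329 = 0.7633 kmol/m³.
A CSTR operates uniformly at the exit composition, giving r_P = 0.7690 and r_Q = 0.08396 (each k·C_A^n at C_A = 0.7633).
Overall selectivity = C_P/C_Q = r_Pτ/(r_Qτ) = r_P/r_Q = 9.16.

9.16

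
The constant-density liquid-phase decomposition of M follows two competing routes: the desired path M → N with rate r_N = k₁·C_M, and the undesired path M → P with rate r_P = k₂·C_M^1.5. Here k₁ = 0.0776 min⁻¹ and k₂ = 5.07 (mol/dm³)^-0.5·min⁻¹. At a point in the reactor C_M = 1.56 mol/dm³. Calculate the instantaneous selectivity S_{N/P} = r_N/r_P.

S_{N/P} = r_N/r_P = (k₁·C_M)/(k₂·C_M^1.5) = (k₁/k₂)·C_M^-0.5.
= (0.0776×1.560) / (5.07×1.560^1.5) = 0.1211/9.879 = 0.0123.

0.0123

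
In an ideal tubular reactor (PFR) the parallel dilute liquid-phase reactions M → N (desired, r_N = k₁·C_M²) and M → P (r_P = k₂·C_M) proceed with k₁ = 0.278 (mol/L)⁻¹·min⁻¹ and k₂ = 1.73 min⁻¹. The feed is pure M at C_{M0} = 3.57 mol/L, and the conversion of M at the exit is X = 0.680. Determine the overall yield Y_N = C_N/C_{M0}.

C_M = C_{M0}(1−X) = 1.142 mol/L.
Along a PFR/batch, dC_P/dC_M = −r_P/(r_N+r_P) = −k₂/(k₂+k₁·C_M).
Integrating from C_{M0} to C_M: C_P = (1.73/0.278)·ln[(1.73+0.278·3.57)/(1.73+0.278·1.14)] = 6.223·ln(2.722/2.048) = 1.773 mol/L.
Then C_N = (C_{M0}−C_M) − C_P = 2.428 − 1.773 = 0.6548 mol/L.
Y_N = C_N/C_{M0} = 0.6548/3.57 = 0.183.

0.183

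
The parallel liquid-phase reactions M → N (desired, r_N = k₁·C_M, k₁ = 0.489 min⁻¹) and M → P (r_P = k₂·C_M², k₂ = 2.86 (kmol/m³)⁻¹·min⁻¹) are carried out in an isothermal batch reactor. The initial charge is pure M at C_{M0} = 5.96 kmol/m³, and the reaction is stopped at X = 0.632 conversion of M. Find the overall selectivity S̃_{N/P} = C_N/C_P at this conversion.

0.0452

C_M = C_{M0}(1−X) = 2.193 kmol/m³.
Along a PFR/batch, dC_N/dC_M = −r_N/(r_N+r_P) = −k₁/(k₁+k₂·C_M).
Integrating from C_{M0} to C_M: C_N = (0.489/2.86)·ln[(0.489+2.86·5.96)/(0.489+2.86·2.19)] = 0.1710·ln(17.53/6.762) = 0.1629 kmol/m³.
C_P = (C_{M0}−C_M)−C_N = 3.604 kmol/m³; S̃_{N/P} = 0.1629/3.604 = 0.0452.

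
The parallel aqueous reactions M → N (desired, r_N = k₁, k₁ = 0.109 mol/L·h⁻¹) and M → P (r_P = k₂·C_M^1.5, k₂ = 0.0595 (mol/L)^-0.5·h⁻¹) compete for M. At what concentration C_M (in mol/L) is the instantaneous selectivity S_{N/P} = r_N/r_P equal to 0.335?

3.10 mol/L

S_{N/P} = (k₁/k₂)·C_M^-1.5 ⇒ C_M = (S·k₂/k₁)^(1/(-1.5)).
= (0.335×0.0595/0.109)^(-0.6667) = (0.1829)^(-0.6667) = 3.10 mol/L.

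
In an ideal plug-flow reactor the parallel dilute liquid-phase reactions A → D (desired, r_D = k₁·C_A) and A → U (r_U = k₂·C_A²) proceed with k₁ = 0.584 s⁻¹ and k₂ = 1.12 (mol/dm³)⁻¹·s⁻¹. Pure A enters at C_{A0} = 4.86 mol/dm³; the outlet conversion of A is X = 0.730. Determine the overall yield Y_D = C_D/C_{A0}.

0.116

C_A = C_{A0}(1−X) = 1.312 mol/dm³.
Along a PFR/batch, dC_D/dC_A = −r_D/(r_D+r_U) = −k₁/(k₁+k₂·C_A).
Integrating from C_{A0} to C_A: C_D = (0.584/1.12)·ln[(0.584+1.12·4.86)/(0.584+1.12·1.31)] = 0.5214·ln(6.027/2.054) = 0.5614 mol/dm³.
Y_D = C_D/C_{A0} = 0.5614/4.86 = 0.116.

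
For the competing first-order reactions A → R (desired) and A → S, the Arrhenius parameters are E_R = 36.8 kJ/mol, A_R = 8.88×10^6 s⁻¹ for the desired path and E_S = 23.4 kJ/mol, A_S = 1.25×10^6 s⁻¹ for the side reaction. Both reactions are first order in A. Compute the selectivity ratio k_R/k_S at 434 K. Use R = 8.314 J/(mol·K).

0.173

With equal orders, S_{R/S} = k_R/k_S = (A_R/A_S)·exp[(E_S−E_R)/(RT)].
(E_S−E_R)/(RT) = (23.4−36.8)×10³/(8.314×434) = -13400/3608 = -3.714.
k_R/k_S = (8.88×10^6/1.25×10^6)·exp(-3.714) = 7.104 × 0.02439 = 0.173.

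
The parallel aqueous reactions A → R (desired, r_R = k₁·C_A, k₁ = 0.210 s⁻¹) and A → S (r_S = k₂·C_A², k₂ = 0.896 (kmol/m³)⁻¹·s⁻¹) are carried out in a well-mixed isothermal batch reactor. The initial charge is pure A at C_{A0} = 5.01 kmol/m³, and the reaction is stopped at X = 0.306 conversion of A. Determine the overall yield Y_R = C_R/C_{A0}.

C_A = C_{A0}(1−X) = 3.477 kmol/m³.
Along a PFR/batch, dC_R/dC_A = −r_R/(r_R+r_S) = −k₁/(k₁+k₂·C_A).
Integrating from C_{A0} to C_A: C_R = (0.210/0.896)·ln[(0.210+0.896·5.01)/(0.210+0.896·3.48)] = 0.2344·ln(4.699/3.325) = 0.08104 kmol/m³.
Y_R = C_R/C_{A0} = 0.08104/5.01 = 0.0162.

0.0162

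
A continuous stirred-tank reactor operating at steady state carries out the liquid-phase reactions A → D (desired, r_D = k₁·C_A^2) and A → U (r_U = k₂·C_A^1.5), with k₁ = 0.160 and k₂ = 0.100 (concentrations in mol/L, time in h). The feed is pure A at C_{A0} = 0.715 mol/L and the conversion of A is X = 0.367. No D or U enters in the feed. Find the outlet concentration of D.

0.136 mol/L

Exit C_A = C_{A0}(1−X) = 0.715×0.633 = 0.4526 mol/L.
Rates in a CSTR are evaluated at the outlet concentration: r_D = 0.160×0.4526^2 = 0.03277, r_U = 0.100×0.4526^1.5 = 0.03045.
Fraction of consumed A going to D: r_D/(r_D+r_U) = 0.5184.
C_D = 0.5184·C_{A0}·X = 0.5184×0.715×0.367 = 0.136 mol/L.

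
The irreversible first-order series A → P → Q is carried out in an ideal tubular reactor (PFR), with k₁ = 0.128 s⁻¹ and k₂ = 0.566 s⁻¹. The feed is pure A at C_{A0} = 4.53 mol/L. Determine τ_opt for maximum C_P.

For first-order series the maximum of C_P occurs at τ_opt = ln(k₂/k₁)/(k₂−k₁).
= ln(0.566/0.128)/(0.566−0.128) = ln(4.422)/0.4380 = 1.487/0.4380 = 3.39 s.

3.39 s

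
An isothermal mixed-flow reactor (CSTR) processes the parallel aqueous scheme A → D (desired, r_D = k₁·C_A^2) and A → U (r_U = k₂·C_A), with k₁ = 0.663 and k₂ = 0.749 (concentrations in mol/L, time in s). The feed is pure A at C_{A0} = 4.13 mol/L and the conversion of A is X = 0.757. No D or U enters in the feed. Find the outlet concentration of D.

Exit C_A = C_{A0}(1−X) = 4.13×0.243 = 1.004 mol/L.
In a CSTR the entire volume is at exit conditions, so r_D = 0.663×1.004^2 = 0.6678 and r_U = 0.749×1.004 = 0.7517.
Fraction of consumed A going to D: r_D/(r_D+r_U) = 0.4704.
C_D = 0.4704·C_{A0}·X = 0.4704×4.13×0.757 = 1.47 mol/L.

1.47 mol/L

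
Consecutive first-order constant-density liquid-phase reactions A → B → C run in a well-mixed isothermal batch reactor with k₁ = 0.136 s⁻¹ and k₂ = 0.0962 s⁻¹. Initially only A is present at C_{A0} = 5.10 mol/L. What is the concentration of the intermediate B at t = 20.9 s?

1.32 mol/L

For first-order series with pure A initially, C_B(t) = k₁C_{A0}/(k₂−k₁)·(e^(−k₁t) − e^(−k₂t)).
e^(−k₁t) = e^(−0.136×20.9) = e^(−2.842) = 0.05829; e^(−k₂t) = e^(−2.011) = 0.1339.
C_B = 0.136×5.10/(0.0962−0.136) × (0.05829−0.1339) = (-17.43)×(-0.07563) = 1.318 mol/L.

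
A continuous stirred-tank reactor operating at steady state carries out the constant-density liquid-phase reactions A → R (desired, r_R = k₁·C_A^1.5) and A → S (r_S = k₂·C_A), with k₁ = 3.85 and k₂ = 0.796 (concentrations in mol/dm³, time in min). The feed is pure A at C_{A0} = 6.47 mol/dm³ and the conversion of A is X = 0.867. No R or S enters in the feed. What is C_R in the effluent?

4.59 mol/dm³

Exit C_A = C_{A0}(1−X) = 6.47×0.133 = 0.8605 mol/dm³.
In a CSTR the entire volume is at exit conditions, so r_R = 3.85×0.8605^1.5 = 3.073 and r_S = 0.796×0.8605 = 0.6850.
Fraction of consumed A going to R: r_R/(r_R+r_S) = 0.8177.
C_R = 0.8177·C_{A0}·X = 0.8177×6.47×0.867 = 4.59 mol/dm³.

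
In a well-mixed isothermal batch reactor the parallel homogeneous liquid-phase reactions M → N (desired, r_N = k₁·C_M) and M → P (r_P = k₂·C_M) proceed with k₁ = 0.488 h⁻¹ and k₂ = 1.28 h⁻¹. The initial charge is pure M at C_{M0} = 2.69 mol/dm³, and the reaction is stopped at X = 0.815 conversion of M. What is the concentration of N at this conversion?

C_M = C_{M0}(1−X) = 0.4977 mol/dm³.
Both paths are first order in M, so the instantaneous fraction to N is constant: dC_N/d(−C_M) = k₁/(k₁+k₂) = 0.2760.
C_N = 0.2760·(C_{M0}−C_M) = 0.2760×2.192 = 0.605 mol/dm³.

0.605 mol/dm³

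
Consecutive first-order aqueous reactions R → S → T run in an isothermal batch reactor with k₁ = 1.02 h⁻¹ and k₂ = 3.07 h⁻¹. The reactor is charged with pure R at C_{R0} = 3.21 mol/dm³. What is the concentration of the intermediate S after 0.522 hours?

The intermediate concentration in a first-order A→B→C sequence is C_S = k₁C_{R0}(e^(−k₁t) − e^(−k₂t))/(k₂−k₁).
e^(−k₁t) = e^(−1.02×0.522) = e^(−0.5324) = 0.5872; e^(−k₂t) = e^(−1.603) = 0.2014.
C_S = 1.02×3.21/(3.07−1.02) × (0.5872−0.2014) = 1.597×0.3858 = 0.6162 mol/dm³.

0.616 mol/dm³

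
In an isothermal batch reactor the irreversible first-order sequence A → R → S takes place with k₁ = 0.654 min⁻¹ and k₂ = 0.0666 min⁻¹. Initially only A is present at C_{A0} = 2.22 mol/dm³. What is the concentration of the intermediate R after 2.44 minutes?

For first-order series with pure A initially, C_R(t) = k₁C_{A0}/(k₂−k₁)·(e^(−k₁t) − e^(−k₂t)).
e^(−k₁t) = e^(−0.654×2.44) = e^(−1.596) = 0.2028; e^(−k₂t) = e^(−0.1625) = 0.8500.
C_R = 0.654×2.22/(0.0666−0.654) × (0.2028−0.8500) = (-2.472)×(-0.6473) = 1.600 mol/dm³.

1.60 mol/dm³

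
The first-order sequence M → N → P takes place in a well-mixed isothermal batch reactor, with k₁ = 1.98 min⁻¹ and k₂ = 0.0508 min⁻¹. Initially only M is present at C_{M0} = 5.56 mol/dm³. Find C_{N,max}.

For a first-order series the maximum intermediate yield is C_{N,max}/C_{M0} = (k₁/k₂)^[k₂/(k₂−k₁)].
= (1.98/0.0508)^(0.0508/(0.0508−1.98)) = (38.98)^(-0.02633) = 0.9081.
C_{N,max} = 0.9081×5.56 = 5.05 mol/dm³.

5.05 mol/dm³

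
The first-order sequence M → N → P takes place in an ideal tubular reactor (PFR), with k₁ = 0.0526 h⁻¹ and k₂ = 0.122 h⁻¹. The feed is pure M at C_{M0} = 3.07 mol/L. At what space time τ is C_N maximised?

12.1 h

For first-order series the maximum of C_N occurs at τ_opt = ln(k₂/k₁)/(k₂−k₁).
= ln(0.122/0.0526)/(0.122−0.0526) = ln(2.319)/0.06940 = 0.8413/0.06940 = 12.1 h.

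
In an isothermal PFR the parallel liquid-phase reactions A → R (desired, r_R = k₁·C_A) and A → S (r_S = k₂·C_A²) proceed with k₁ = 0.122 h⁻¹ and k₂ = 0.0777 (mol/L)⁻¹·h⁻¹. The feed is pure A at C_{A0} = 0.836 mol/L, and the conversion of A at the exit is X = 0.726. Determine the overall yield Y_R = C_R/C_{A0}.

0.546

C_A = C_{A0}(1−X) = 0.2291 mol/L.
Along a PFR/batch, dC_R/dC_A = −r_R/(r_R+r_S) = −k₁/(k₁+k₂·C_A).
Integrating from C_{A0} to C_A: C_R = (0.122/0.0777)·ln[(0.122+0.0777·0.836)/(0.122+0.0777·0.229)] = 1.570·ln(0.1870/0.1398) = 0.4564 mol/L.
Y_R = C_R/C_{A0} = 0.4564/0.836 = 0.546.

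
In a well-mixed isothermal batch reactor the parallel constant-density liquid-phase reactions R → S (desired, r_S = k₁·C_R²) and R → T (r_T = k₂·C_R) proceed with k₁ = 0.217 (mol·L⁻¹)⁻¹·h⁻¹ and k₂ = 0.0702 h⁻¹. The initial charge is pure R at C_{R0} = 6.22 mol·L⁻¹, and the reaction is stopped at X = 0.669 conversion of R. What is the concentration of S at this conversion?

C_R = C_{R0}(1−X) = 2.059 mol·L⁻¹.
Along a PFR/batch, dC_T/dC_R = −r_T/(r_S+r_T) = −k₂/(k₂+k₁·C_R).
Integrating from C_{R0} to C_R: C_T = (0.0702/0.217)·ln[(0.0702+0.217·6.22)/(0.0702+0.217·2.06)] = 0.3235·ln(1.420/0.5170) = 0.3269 mol·L⁻¹.
Then C_S = (C_{R0}−C_R) − C_T = 4.161 − 0.3269 = 3.834 mol·L⁻¹.

3.83 mol·L⁻¹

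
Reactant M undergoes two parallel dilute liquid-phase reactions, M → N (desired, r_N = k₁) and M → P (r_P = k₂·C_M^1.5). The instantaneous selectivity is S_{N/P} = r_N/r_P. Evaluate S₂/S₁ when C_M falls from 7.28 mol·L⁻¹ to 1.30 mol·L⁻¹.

S_{N/P} = (k₁/k₂)·C_M^-1.5, so S₂/S₁ = (C_{M,2}/C_{M,1})^-1.5.
= (1.30/7.28)^(-1.5) = (0.1786)^(-1.5) = 13.3.
Selectivity toward N rises as C_M falls — low-concentration operation is favoured.

13.3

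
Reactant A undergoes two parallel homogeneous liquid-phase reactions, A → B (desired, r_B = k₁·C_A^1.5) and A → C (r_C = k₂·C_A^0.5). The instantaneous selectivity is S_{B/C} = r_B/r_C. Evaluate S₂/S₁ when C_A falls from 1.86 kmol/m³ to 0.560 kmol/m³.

S_{B/C} = (k₁/k₂)·C_A, so S₂/S₁ = (C_{A,2}/C_{A,1}).
= 0.560/1.86 = 0.301.
Selectivity toward B falls as C_A falls — high-concentration operation is favoured.

0.301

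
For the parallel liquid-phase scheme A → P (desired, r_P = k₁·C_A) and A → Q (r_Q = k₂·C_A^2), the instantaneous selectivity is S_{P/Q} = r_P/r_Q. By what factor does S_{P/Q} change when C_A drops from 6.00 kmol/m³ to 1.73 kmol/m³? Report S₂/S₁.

3.47

S_{P/Q} = (k₁/k₂)·C_A⁻¹, so S₂/S₁ = (C_{A,2}/C_{A,1})⁻¹.
= 6.00/1.73 = 3.47.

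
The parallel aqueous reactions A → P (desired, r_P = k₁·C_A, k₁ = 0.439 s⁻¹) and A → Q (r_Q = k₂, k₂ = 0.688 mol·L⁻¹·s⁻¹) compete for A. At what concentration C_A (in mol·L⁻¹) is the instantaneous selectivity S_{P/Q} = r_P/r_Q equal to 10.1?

S_{P/Q} = (k₁/k₂)·C_A ⇒ C_A = S·k₂/k₁.
= 10.1×0.688/0.439 = 15.8 mol·L⁻¹.

15.8 mol·L⁻¹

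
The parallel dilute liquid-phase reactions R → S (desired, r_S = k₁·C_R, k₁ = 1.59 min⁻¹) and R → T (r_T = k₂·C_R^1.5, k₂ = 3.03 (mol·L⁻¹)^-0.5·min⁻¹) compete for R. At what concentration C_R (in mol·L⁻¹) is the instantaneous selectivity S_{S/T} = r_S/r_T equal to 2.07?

S_{S/T} = (k₁/k₂)·C_R^-0.5 ⇒ C_R = (S·k₂/k₁)^(-2).
= (2.07×3.03/1.59)^(-2) = (3.945)^(-2) = 0.0643 mol·L⁻¹.

0.0643 mol·L⁻¹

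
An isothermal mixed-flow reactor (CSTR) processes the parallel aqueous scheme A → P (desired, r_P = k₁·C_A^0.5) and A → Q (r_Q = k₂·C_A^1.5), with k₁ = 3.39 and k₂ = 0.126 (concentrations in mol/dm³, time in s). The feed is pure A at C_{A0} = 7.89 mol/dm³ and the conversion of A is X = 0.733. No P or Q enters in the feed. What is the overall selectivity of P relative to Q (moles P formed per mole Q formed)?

12.8

Exit C_A = C_{A0}(1−X) = 7.89×0.267 = 2.107 mol/dm³.
In a CSTR the entire volume is at exit conditions, so r_P = 3.39×2.107^0.5 = 4.920 and r_Q = 0.126×2.107^1.5 = 0.3853.
Overall selectivity = C_P/C_Q = r_Pτ/(r_Qτ) = r_P/r_Q = 12.8.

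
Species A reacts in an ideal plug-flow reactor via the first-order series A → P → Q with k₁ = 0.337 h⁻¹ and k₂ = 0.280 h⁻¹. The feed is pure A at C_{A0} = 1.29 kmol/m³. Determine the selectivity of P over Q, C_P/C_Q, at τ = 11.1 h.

0.145

For first-order series with pure A initially, C_P(τ) = k₁C_{A0}/(k₂−k₁)·(e^(−k₁τ) − e^(−k₂τ)).
e^(−k₁τ) = e^(−0.337×11.1) = e^(−3.741) = 0.02374; e^(−k₂τ) = e^(−3.108) = 0.04469.
C_P = 0.337×1.29/(0.280−0.337) × (0.02374−0.04469) = (-7.627)×(-0.02095) = 0.1598 kmol/m³.
C_A = C_{A0}e^(−k₁τ) = 0.03062 kmol/m³, so C_Q = C_{A0}−C_A−C_P = 1.100 kmol/m³; C_P/C_Q = 0.145.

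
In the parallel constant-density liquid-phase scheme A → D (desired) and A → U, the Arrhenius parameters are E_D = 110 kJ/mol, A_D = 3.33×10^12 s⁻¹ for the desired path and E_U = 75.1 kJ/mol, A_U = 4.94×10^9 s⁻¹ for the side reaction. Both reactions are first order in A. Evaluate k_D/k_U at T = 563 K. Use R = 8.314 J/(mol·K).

k_D/k_U = (A_D/A_U)·exp[−(E_D−E_U)/(RT)] = (A_D/A_U)·exp[(E_U−E_D)/(RT)].
(E_U−E_D)/(RT) = (75.1−110)×10³/(8.314×563) = -34900/4681 = -7.456.
k_D/k_U = (3.33×10^12/4.94×10^9)·exp(-7.456) = 674.1 × 5.780×10^-4 = 0.390.

0.390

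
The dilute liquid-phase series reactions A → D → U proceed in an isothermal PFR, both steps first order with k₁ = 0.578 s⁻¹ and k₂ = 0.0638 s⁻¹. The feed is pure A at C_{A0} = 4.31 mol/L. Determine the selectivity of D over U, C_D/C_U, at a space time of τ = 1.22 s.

22.6

For first-order series with pure A initially, C_D(τ) = k₁C_{A0}/(k₂−k₁)·(e^(−k₁τ) − e^(−k₂τ)).
e^(−k₁τ) = e^(−0.578×1.22) = e^(−0.7052) = 0.4940; e^(−k₂τ) = e^(−0.07784) = 0.9251.
C_D = 0.578×4.31/(0.0638−0.578) × (0.4940−0.9251) = (-4.845)×(-0.4311) = 2.089 mol/L.
C_A = C_{A0}e^(−k₁τ) = 2.129 mol/L, so C_U = C_{A0}−C_A−C_D = 0.09222 mol/L; C_D/C_U = 22.6.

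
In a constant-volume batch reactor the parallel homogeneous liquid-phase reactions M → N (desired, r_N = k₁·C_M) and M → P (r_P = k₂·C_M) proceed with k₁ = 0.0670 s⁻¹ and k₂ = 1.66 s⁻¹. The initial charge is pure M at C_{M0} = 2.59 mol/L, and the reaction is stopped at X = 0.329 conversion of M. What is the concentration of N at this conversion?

C_M = C_{M0}(1−X) = 1.738 mol/L.
Both paths are first order in M, so the instantaneous fraction to N is constant: dC_N/d(−C_M) = k₁/(k₁+k₂) = 0.03880.
C_N = 0.03880·(C_{M0}−C_M) = 0.03880×0.8521 = 0.0331 mol/L.

0.0331 mol/L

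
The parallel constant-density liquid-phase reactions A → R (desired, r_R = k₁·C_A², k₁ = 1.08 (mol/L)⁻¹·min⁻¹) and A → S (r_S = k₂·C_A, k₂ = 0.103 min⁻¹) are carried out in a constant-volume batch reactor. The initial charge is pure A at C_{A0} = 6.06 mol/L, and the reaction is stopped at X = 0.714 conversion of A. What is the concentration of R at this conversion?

4.21 mol/L

C_A = C_{A0}(1−X) = 1.733 mol/L.
Along a PFR/batch, dC_S/dC_A = −r_S/(r_R+r_S) = −k₂/(k₂+k₁·C_A).
Integrating from C_{A0} to C_A: C_S = (0.103/1.08)·ln[(0.103+1.08·6.06)/(0.103+1.08·1.73)] = 0.09537·ln(6.648/1.975) = 0.1158 mol/L.
Then C_R = (C_{A0}−C_A) − C_S = 4.327 − 0.1158 = 4.211 mol/L.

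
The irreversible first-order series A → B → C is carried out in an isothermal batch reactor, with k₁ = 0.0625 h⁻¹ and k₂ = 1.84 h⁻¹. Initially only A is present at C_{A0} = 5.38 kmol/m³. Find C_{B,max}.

0.162 kmol/m³

For a first-order series the maximum intermediate yield is C_{B,max}/C_{A0} = (k₁/k₂)^[k₂/(k₂−k₁)].
= (0.0625/1.84)^(1.84/(1.84−0.0625)) = (0.03397)^(1.035) = 0.03016.
C_{B,max} = 0.03016×5.38 = 0.162 kmol/m³.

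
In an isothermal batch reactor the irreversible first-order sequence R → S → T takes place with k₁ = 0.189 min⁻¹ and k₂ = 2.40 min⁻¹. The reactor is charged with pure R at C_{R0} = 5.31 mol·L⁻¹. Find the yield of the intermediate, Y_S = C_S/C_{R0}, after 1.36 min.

For first-order series with pure R initially, C_S(t) = k₁C_{R0}/(k₂−k₁)·(e^(−k₁t) − e^(−k₂t)).
e^(−k₁t) = e^(−0.189×1.36) = e^(−0.2570) = 0.7733; e^(−k₂t) = e^(−3.264) = 0.03824.
C_S = 0.189×5.31/(2.40−0.189) × (0.7733−0.03824) = 0.4539×0.7351 = 0.3337 mol·L⁻¹.
Y_S = C_S/C_{R0} = 0.3337/5.31 = 0.0628.

0.0628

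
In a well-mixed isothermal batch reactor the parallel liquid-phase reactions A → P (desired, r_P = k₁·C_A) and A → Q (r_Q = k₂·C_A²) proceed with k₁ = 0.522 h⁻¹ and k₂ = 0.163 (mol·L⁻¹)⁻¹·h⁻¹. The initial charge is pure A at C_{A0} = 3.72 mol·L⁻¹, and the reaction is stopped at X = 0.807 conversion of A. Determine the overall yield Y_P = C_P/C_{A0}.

0.489

C_A = C_{A0}(1−X) = 0.7180 mol·L⁻¹.
Along a PFR/batch, dC_P/dC_A = −r_P/(r_P+r_Q) = −k₁/(k₁+k₂·C_A).
Integrating from C_{A0} to C_A: C_P = (0.522/0.163)·ln[(0.522+0.163·3.72)/(0.522+0.163·0.718)] = 3.202·ln(1.128/0.6390) = 1.821 mol·L⁻¹.
Y_P = C_P/C_{A0} = 1.821/3.72 = 0.489.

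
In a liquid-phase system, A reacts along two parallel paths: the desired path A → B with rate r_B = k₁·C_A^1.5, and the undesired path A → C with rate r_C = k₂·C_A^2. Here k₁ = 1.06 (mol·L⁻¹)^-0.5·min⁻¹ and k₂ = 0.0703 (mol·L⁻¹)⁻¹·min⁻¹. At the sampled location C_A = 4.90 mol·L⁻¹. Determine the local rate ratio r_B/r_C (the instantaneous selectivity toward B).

6.81

S_{B/C} = r_B/r_C = (k₁·C_A^1.5)/(k₂·C_A^2) = (k₁/k₂)·C_A^-0.5.
= (1.06×4.900^1.5) / (0.0703×4.900^2) = 11.50/1.688 = 6.81.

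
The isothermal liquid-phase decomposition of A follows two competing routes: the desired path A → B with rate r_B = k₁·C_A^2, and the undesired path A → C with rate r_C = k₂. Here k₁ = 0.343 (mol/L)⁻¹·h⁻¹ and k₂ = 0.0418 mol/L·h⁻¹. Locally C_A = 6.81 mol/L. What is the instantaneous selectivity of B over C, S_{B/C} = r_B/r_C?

381

S_{B/C} = r_B/r_C = (k₁·C_A^2)/(k₂) = (k₁/k₂)·C_A^2.
= (0.343×6.810^2) / (0.0418) = 15.91/0.04180 = 381.
Since the desired path is higher order in A, keeping C_A high (PFR or concentrated feed) favours B.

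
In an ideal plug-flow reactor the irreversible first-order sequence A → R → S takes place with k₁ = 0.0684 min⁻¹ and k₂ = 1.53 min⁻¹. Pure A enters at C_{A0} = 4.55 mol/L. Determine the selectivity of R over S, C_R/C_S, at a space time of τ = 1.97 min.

0.441

The intermediate concentration in a first-order A→B→C sequence is C_R = k₁C_{A0}(e^(−k₁τ) − e^(−k₂τ))/(k₂−k₁).
e^(−k₁τ) = e^(−0.0684×1.97) = e^(−0.1347) = 0.8739; e^(−k₂τ) = e^(−3.014) = 0.04909.
C_R = 0.0684×4.55/(1.53−0.0684) × (0.8739−0.04909) = 0.2129×0.8248 = 0.1756 mol/L.
C_A = C_{A0}e^(−k₁τ) = 3.976 mol/L, so C_S = C_{A0}−C_A−C_R = 0.3980 mol/L; C_R/C_S = 0.441.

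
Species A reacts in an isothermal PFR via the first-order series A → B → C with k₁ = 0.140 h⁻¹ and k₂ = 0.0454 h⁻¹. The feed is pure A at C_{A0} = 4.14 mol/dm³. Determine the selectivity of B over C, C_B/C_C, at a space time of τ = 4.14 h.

9.36

Solving the coupled first-order balances gives C_B(τ) = [k₁/(k₂−k₁)]·C_{A0}·(e^(−k₁τ) − e^(−k₂τ)).
e^(−k₁τ) = e^(−0.140×4.14) = e^(−0.5796) = 0.5601; e^(−k₂τ) = e^(−0.1880) = 0.8287.
C_B = 0.140×4.14/(0.0454−0.140) × (0.5601−0.8287) = (-6.127)×(-0.2685) = 1.645 mol/dm³.
C_A = C_{A0}e^(−k₁τ) = 2.319 mol/dm³, so C_C = C_{A0}−C_A−C_B = 0.1759 mol/dm³; C_B/C_C = 9.36.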